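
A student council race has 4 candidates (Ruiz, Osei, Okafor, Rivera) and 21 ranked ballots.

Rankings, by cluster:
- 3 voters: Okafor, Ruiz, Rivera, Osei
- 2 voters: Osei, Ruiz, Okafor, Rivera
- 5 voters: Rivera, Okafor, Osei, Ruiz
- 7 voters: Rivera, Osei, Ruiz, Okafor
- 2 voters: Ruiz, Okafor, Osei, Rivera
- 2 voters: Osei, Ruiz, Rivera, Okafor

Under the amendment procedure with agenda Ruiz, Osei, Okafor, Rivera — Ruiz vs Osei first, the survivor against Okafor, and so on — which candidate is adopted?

Round 1: Ruiz vs Osei — 5–16, Osei advances.
Round 2: Osei vs Okafor — 11–10, Osei advances.
Round 3: Osei vs Rivera — 6–15, Rivera advances.
Rivera survives the agenda.

Rivera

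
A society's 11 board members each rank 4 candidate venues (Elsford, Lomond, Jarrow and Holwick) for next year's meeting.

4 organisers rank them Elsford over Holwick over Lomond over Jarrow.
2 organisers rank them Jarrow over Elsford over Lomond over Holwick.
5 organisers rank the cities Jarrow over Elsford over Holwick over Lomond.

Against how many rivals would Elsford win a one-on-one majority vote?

Elsford against each rival (11 organisers):
Elsford vs Lomond: Elsford wins 11–0.
Elsford vs Jarrow: 4 to 7, Jarrow.
Elsford–Holwick: Elsford 11–0.
Elsford beats Lomond, Holwick; loses to Jarrow — 2 pairwise wins.

2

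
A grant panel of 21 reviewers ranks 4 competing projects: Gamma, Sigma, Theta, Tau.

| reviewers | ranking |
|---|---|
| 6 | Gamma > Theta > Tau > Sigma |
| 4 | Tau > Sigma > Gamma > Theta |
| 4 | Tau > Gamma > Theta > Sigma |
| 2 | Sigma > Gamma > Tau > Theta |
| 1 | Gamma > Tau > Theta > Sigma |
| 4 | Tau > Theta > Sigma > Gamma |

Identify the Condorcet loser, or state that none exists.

Sigma

Pairwise majorities:
Gamma vs Sigma: 11 to 10, Gamma.
Gamma–Theta: Gamma 17–4.
Gamma vs Tau: Tau wins 12–9.
Sigma vs Theta: Sigma is ranked higher on 4+2 = 6 ballots, Theta on 15. Theta wins 15–6.
Sigma vs Tau: Sigma is ranked higher on 2 ballots, Tau on 19. Tau wins 19–2.
Theta vs Tau: Tau, 15–6.
Only Sigma has no wins; Sigma is the Condorcet loser.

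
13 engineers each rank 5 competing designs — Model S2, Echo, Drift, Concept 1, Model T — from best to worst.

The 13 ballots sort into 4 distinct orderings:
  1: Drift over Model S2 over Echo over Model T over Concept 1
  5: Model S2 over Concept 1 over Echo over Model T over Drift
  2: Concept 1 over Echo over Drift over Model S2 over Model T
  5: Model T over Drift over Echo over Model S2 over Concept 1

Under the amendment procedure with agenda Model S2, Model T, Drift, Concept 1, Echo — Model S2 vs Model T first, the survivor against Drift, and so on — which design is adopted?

Concept 1

Round 1: Model S2 vs Model T — 8–5, Model S2 advances.
Round 2: Model S2 vs Drift — 5–8, Drift advances.
Round 3: Drift vs Concept 1 — 6–7, Concept 1 advances.
Round 4: Concept 1 vs Echo — 7–6, Concept 1 advances.
Concept 1 survives the agenda.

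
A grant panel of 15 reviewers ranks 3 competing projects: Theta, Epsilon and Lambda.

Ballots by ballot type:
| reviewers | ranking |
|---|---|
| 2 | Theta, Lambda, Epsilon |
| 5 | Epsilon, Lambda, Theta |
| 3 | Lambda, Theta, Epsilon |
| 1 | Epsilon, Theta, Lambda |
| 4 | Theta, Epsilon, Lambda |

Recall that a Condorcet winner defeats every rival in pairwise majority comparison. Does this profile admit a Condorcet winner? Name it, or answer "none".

Pairwise majorities:
Theta vs Epsilon: Theta wins 9–6.
Theta vs Lambda: Theta is ranked higher on 2+1+4 = 7 ballots, Lambda on 8. Lambda wins 8–7.
Epsilon vs Lambda: Epsilon is ranked higher on 5+1+4 = 10 ballots, Lambda on 5. Epsilon wins 10–5.
Each project drops at least one matchup (Theta loses to Lambda; Epsilon loses to Theta; Lambda loses to Epsilon); the cycle Theta beats Epsilon beats Lambda beats Theta rules out a Condorcet winner.

none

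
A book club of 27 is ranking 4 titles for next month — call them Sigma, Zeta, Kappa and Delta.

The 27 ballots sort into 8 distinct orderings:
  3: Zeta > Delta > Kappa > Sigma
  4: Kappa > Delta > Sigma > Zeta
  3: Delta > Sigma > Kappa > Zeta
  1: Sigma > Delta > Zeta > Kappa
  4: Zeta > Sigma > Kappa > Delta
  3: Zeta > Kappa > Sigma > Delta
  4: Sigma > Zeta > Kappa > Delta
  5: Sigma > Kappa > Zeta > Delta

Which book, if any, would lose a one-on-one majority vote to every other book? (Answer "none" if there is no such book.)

Delta

Pairwise majorities:
Sigma vs Zeta: 4+3+1+4+5 = 17 for Sigma, 10 for Zeta — Sigma by 17–10.
Sigma vs Kappa: Sigma, 17–10.
Sigma vs Delta: Sigma, 17–10.
Zeta vs Kappa: Zeta is ranked higher on 3+1+4+3+4 = 15 ballots, Kappa on 12. Zeta wins 15–12.
Zeta–Delta: Zeta 19–8.
Kappa vs Delta: Kappa, 20–7.
Delta loses to every other book — it is the Condorcet loser.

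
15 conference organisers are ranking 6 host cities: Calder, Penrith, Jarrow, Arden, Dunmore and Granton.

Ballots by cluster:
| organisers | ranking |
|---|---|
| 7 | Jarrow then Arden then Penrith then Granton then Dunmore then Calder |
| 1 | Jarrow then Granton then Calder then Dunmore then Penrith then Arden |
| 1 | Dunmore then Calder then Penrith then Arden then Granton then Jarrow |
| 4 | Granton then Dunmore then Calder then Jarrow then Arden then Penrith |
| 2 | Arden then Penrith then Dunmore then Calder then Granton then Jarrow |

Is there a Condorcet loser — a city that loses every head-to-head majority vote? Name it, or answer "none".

Head-to-head results (15 organisers):
Calder vs Penrith: Penrith, 9–6.
Calder vs Jarrow: Jarrow, 8–7.
Calder vs Arden: Arden wins 9–6.
Calder vs Dunmore: 1 for Calder, 14 for Dunmore — Dunmore by 14–1.
Calder vs Granton: Granton, 12–3.
Penrith vs Jarrow: Penrith is ranked higher on 1+2 = 3 ballots, Jarrow on 12. Jarrow wins 12–3.
Penrith vs Arden: Arden, 13–2.
Penrith vs Dunmore: Penrith wins 9–6.
Penrith vs Granton: Penrith is ranked higher on 7+1+2 = 10 ballots, Granton on 5. Penrith wins 10–5.
Jarrow vs Arden: Jarrow, 12–3.
Jarrow–Dunmore: Jarrow 8–7.
Jarrow vs Granton: Jarrow preferred on 7+1 = 8 ballots; Jarrow wins 8–7.
Arden vs Dunmore: Arden, 9–6.
Arden vs Granton: Arden wins 10–5.
Dunmore vs Granton: Granton, 12–3.
Only Calder has no wins; Calder is the Condorcet loser.

Calder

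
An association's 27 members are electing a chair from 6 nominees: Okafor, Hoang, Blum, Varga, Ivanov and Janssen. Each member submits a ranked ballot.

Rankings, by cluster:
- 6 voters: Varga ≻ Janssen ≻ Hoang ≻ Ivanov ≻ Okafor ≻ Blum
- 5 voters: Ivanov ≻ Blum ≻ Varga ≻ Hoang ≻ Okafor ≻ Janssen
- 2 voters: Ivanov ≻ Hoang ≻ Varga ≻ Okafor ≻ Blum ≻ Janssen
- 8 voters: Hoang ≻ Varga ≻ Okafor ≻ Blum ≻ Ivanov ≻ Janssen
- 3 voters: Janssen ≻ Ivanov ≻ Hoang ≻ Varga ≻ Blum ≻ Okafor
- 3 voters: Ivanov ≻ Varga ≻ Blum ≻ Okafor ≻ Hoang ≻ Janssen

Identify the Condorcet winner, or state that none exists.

Varga

Check each pair by majority over 27 ballots:
Okafor vs Hoang: Hoang wins 24–3.
Okafor vs Blum: Okafor, 16–11.
Okafor vs Varga: Varga wins 27–0.
Okafor–Ivanov: Ivanov 19–8.
Okafor vs Janssen: Okafor, 18–9.
Hoang–Blum: Hoang 19–8.
Hoang vs Varga: Varga wins 14–13.
Hoang vs Ivanov: Hoang wins 14–13.
Hoang vs Janssen: Hoang, 18–9.
Blum vs Varga: Varga, 22–5.
Blum–Ivanov: Ivanov 19–8.
Blum vs Janssen: Blum, 18–9.
Varga–Ivanov: Varga 14–13.
Varga vs Janssen: Varga, 24–3.
Ivanov vs Janssen: Ivanov wins 18–9.
Varga wins every pairwise contest, so Varga is the Condorcet winner.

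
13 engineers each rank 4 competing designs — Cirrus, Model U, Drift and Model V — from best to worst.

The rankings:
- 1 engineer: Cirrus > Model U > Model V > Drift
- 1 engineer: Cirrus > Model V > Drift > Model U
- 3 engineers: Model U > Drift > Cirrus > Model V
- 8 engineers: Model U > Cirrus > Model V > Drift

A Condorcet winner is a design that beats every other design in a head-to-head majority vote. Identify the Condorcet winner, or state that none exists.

Model U

Pairwise majorities:
Cirrus vs Model U: Model U, 11–2.
Cirrus–Drift: Cirrus 10–3.
Cirrus vs Model V: Cirrus is ranked higher on 1+1+3+8 = 13 ballots, Model V on 0. Cirrus wins 13–0.
Model U vs Drift: 12 to 1, Model U.
Model U vs Model V: Model U wins 12–1.
Drift–Model V: Model V 10–3.
Model U defeats every rival head-to-head and is the Condorcet winner.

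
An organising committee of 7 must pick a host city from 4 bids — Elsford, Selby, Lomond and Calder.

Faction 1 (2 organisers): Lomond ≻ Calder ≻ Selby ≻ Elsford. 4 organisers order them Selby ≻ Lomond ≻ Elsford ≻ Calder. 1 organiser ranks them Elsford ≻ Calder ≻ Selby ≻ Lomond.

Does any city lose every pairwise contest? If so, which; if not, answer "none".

Head-to-head results (7 organisers):
Elsford vs Selby: Selby wins 6–1.
Elsford vs Lomond: 1 for Elsford, 6 for Lomond — Lomond by 6–1.
Elsford vs Calder: Elsford preferred on 4+1 = 5 ballots; Elsford wins 5–2.
Selby–Lomond: Selby 5–2.
Selby–Calder: Selby 4–3.
Lomond vs Calder: 2+4 = 6 for Lomond, 1 for Calder — Lomond by 6–1.
Calder is beaten in every head-to-head and is the Condorcet loser.

Calder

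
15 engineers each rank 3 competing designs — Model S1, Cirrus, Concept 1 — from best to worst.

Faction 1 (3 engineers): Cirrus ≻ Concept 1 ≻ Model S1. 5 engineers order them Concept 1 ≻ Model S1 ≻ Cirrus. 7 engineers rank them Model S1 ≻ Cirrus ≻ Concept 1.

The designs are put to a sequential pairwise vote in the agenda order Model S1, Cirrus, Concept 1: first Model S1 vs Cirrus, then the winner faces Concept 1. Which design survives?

Round 1: Model S1 vs Cirrus — 12–3, Model S1 advances.
Round 2: Model S1 vs Concept 1 — 7–8, Concept 1 advances.
Concept 1 survives the agenda.

Concept 1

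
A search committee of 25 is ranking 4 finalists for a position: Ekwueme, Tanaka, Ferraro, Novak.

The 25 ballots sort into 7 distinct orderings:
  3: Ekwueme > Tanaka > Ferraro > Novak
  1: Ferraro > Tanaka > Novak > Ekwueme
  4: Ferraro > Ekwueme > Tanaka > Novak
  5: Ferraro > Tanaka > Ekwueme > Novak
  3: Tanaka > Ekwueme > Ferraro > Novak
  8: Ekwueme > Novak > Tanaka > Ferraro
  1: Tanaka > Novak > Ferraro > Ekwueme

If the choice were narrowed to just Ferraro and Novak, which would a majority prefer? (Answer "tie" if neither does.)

Ballots ranking Ferraro above Novak: 3 + 1 + 4 + 5 + 3 = 16.
Ballots ranking Novak above Ferraro: 25 − 16 = 9.
Ferraro wins the head-to-head 16–9.

Ferraro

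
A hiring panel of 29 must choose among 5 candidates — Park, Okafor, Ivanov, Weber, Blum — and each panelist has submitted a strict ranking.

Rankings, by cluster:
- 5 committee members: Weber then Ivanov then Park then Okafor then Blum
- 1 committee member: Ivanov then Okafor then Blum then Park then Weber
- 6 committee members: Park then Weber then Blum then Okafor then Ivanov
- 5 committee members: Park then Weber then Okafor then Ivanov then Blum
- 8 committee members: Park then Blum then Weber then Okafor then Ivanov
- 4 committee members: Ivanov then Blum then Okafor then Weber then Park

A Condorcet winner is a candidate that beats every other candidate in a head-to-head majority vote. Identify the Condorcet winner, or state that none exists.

Park

Pairwise majorities:
Park vs Okafor: 24 to 5, Park.
Park vs Ivanov: 19 to 10, Park.
Park vs Weber: Park preferred on 1+6+5+8 = 20 ballots; Park wins 20–9.
Park vs Blum: Park preferred on 5+6+5+8 = 24 ballots; Park wins 24–5.
Okafor vs Ivanov: Okafor is ranked higher on 6+5+8 = 19 ballots, Ivanov on 10. Okafor wins 19–10.
Okafor vs Weber: 5 to 24, Weber.
Okafor vs Blum: Okafor is ranked higher on 5+1+5 = 11 ballots, Blum on 18. Blum wins 18–11.
Ivanov vs Weber: Ivanov preferred on 1+4 = 5 ballots; Weber wins 24–5.
Ivanov vs Blum: Ivanov preferred on 5+1+5+4 = 15 ballots; Ivanov wins 15–14.
Weber vs Blum: 5+6+5 = 16 for Weber, 13 for Blum — Weber by 16–13.
Park beats each of Okafor, Ivanov, Weber, Blum — Park is the Condorcet winner.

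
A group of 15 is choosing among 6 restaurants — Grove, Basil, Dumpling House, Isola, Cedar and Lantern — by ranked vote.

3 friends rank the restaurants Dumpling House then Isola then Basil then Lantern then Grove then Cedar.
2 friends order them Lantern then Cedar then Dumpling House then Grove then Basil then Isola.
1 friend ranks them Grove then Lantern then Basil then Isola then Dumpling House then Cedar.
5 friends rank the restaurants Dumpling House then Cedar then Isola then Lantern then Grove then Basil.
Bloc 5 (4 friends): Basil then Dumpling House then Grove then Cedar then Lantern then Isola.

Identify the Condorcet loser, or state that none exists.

Pairwise majorities:
Grove vs Basil: 2+1+5 = 8 for Grove, 7 for Basil — Grove by 8–7.
Grove vs Dumpling House: 1 to 14, Dumpling House.
Grove vs Isola: 7 to 8, Isola.
Grove vs Cedar: Grove preferred on 3+1+4 = 8 ballots; Grove wins 8–7.
Grove vs Lantern: Lantern, 10–5.
Basil–Dumpling House: Dumpling House 10–5.
Basil vs Isola: 2+1+4 = 7 for Basil, 8 for Isola — Isola by 8–7.
Basil vs Cedar: 8 to 7, Basil.
Basil vs Lantern: 3+4 = 7 for Basil, 8 for Lantern — Lantern by 8–7.
Dumpling House vs Isola: Dumpling House is ranked higher on 3+2+5+4 = 14 ballots, Isola on 1. Dumpling House wins 14–1.
Dumpling House vs Cedar: Dumpling House, 13–2.
Dumpling House–Lantern: Dumpling House 12–3.
Isola vs Cedar: Isola is ranked higher on 3+1 = 4 ballots, Cedar on 11. Cedar wins 11–4.
Isola–Lantern: Isola 8–7.
Cedar vs Lantern: Cedar wins 9–6.
No restaurant is winless: Grove beats Basil; Basil beats Cedar; Dumpling House beats Grove; Isola beats Grove; Cedar beats Isola; Lantern beats Grove. There is no Condorcet loser.

none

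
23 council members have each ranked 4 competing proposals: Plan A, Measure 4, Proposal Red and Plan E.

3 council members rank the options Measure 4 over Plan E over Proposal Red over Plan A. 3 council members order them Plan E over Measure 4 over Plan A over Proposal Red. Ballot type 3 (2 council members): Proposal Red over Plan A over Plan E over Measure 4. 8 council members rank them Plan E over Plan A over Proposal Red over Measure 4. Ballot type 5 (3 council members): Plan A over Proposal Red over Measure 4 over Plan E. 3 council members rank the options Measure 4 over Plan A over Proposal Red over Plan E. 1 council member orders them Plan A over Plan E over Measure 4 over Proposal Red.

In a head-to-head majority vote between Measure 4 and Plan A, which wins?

Ballots ranking Measure 4 above Plan A: 3 + 3 + 3 = 9.
Ballots ranking Plan A above Measure 4: 23 − 9 = 14.
Plan A wins the head-to-head 14–9.

Plan A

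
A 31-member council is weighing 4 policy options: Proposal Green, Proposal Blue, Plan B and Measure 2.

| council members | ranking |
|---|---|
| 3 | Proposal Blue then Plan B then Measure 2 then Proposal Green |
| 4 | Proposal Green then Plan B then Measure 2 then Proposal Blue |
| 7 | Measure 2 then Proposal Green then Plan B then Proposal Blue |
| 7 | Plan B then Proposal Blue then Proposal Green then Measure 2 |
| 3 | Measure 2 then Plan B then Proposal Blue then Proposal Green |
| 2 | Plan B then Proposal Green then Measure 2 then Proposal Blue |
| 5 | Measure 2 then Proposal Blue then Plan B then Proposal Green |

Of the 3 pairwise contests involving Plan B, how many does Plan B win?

Plan B against each rival (31 council members):
Plan B vs Proposal Green: 20 to 11, Plan B.
Plan B vs Proposal Blue: 4+7+7+3+2 = 23 for Plan B, 8 for Proposal Blue — Plan B by 23–8.
Plan B vs Measure 2: Plan B is ranked higher on 3+4+7+2 = 16 ballots, Measure 2 on 15. Plan B wins 16–15.
Plan B beats Proposal Green, Proposal Blue, Measure 2 — 3 pairwise wins.

3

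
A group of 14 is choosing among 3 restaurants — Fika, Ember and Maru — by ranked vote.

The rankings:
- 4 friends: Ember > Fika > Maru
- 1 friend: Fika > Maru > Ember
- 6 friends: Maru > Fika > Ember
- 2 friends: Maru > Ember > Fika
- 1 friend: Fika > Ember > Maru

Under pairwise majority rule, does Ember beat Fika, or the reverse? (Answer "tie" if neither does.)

Fika

Ballots ranking Ember above Fika: 4 + 2 = 6.
Ballots ranking Fika above Ember: 14 − 6 = 8.
Fika wins the head-to-head 8–6.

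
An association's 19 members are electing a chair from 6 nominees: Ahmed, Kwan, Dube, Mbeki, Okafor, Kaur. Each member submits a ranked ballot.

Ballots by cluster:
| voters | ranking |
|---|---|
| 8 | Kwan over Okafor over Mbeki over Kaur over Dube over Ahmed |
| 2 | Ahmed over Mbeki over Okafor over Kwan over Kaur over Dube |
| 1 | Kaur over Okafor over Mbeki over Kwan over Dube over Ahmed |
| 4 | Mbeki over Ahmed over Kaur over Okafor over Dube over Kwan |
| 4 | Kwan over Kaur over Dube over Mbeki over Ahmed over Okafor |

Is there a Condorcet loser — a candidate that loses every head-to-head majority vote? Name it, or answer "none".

none

Pairwise majorities:
Ahmed vs Kwan: Ahmed is ranked higher on 2+4 = 6 ballots, Kwan on 13. Kwan wins 13–6.
Ahmed–Dube: Dube 13–6.
Ahmed vs Mbeki: Mbeki, 17–2.
Ahmed–Okafor: Ahmed 10–9.
Ahmed–Kaur: Kaur 13–6.
Kwan vs Dube: 8+2+1+4 = 15 for Kwan, 4 for Dube — Kwan by 15–4.
Kwan vs Mbeki: Kwan wins 12–7.
Kwan vs Okafor: Kwan, 12–7.
Kwan vs Kaur: Kwan is ranked higher on 8+2+4 = 14 ballots, Kaur on 5. Kwan wins 14–5.
Dube vs Mbeki: Mbeki, 15–4.
Dube vs Okafor: Dube preferred on 4 ballots; Okafor wins 15–4.
Dube–Kaur: Kaur 19–0.
Mbeki vs Okafor: 10 to 9, Mbeki.
Mbeki vs Kaur: Mbeki wins 14–5.
Okafor vs Kaur: Okafor preferred on 8+2 = 10 ballots; Okafor wins 10–9.
Every candidate wins at least one matchup (Ahmed beats Okafor; Kwan beats Ahmed; Dube beats Ahmed; Mbeki beats Ahmed; Okafor beats Dube; Kaur beats Ahmed), so there is no Condorcet loser.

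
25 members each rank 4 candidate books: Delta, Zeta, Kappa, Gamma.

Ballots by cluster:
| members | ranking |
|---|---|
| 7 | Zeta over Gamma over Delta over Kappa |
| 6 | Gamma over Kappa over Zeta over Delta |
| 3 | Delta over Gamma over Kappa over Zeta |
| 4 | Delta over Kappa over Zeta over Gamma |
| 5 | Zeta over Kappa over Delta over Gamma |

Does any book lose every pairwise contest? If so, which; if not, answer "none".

Head-to-head results (25 members):
Delta vs Zeta: Delta preferred on 3+4 = 7 ballots; Zeta wins 18–7.
Delta vs Kappa: 7+3+4 = 14 for Delta, 11 for Kappa — Delta by 14–11.
Delta–Gamma: Gamma 13–12.
Zeta vs Kappa: Kappa wins 13–12.
Zeta vs Gamma: Zeta wins 16–9.
Kappa vs Gamma: 4+5 = 9 for Kappa, 16 for Gamma — Gamma by 16–9.
Each book has at least one pairwise win (Delta beats Kappa; Zeta beats Delta; Kappa beats Zeta; Gamma beats Delta) — no Condorcet loser.

none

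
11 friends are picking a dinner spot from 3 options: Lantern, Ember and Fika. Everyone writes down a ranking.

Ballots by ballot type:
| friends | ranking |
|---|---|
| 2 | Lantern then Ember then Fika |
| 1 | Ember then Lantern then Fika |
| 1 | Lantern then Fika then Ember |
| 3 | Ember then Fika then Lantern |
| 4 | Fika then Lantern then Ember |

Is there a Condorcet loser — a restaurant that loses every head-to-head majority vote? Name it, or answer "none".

none

Head-to-head results (11 friends):
Lantern vs Ember: Lantern preferred on 2+1+4 = 7 ballots; Lantern wins 7–4.
Lantern vs Fika: 2+1+1 = 4 for Lantern, 7 for Fika — Fika by 7–4.
Ember–Fika: Ember 6–5.
Every restaurant wins at least one matchup (Lantern beats Ember; Ember beats Fika; Fika beats Lantern), so there is no Condorcet loser.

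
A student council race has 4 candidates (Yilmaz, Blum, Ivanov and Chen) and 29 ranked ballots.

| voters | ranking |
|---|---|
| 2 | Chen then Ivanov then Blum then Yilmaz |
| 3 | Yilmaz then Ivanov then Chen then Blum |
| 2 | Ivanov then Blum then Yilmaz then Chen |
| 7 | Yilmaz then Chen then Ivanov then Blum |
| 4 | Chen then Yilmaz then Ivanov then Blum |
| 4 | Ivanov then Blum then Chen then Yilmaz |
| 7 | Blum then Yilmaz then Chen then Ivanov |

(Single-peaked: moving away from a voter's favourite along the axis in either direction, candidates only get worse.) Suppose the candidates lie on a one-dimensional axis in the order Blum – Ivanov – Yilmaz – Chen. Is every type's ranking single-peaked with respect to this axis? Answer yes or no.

Axis positions: Blum=1, Ivanov=2, Yilmaz=3, Chen=4.
Type 1: ranking walks positions 4-2-1-3; Ivanov is ranked above Yilmaz even though Yilmaz lies between Ivanov and the peak Chen on the axis — preferences dip and rise again. Not single-peaked.
Type 2 (peak Yilmaz at position 3): ranking walks positions 3-2-4-1, expanding outward from the peak — single-peaked.
Type 3 (peak Ivanov at position 2): ranking walks positions 2-1-3-4, expanding outward from the peak — single-peaked.
Type 4 (peak Yilmaz at position 3): ranking walks positions 3-4-2-1, expanding outward from the peak — single-peaked.
Type 5 (peak Chen at position 4): ranking walks positions 4-3-2-1, expanding outward from the peak — single-peaked.
Type 6: ranking walks positions 2-1-4-3; Chen is ranked above Yilmaz even though Yilmaz lies between Chen and the peak Ivanov on the axis — preferences dip and rise again. Not single-peaked.
Type 7: ranking walks positions 1-3-4-2; Yilmaz is ranked above Ivanov even though Ivanov lies between Yilmaz and the peak Blum on the axis — preferences dip and rise again. Not single-peaked.
Type 1 violates single-peakedness, so the profile is not single-peaked on this axis.

no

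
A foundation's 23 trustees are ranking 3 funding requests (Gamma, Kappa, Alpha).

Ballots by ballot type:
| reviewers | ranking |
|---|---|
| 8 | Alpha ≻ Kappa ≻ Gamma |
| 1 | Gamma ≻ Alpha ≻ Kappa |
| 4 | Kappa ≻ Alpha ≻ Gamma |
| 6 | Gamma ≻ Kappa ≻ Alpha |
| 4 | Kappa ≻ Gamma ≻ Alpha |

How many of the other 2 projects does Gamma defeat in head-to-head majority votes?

Gamma against each rival (23 reviewers):
Gamma vs Kappa: Kappa, 16–7.
Gamma vs Alpha: Gamma preferred on 1+6+4 = 11 ballots; Alpha wins 12–11.
Gamma beats no one; loses to Kappa, Alpha — 0 pairwise wins.

0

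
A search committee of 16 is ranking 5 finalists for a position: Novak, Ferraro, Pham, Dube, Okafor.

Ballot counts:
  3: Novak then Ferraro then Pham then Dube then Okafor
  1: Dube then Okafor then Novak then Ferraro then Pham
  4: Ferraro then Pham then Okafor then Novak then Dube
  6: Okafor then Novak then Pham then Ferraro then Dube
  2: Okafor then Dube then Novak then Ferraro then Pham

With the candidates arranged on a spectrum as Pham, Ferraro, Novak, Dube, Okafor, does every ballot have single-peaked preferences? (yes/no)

Axis positions: Pham=1, Ferraro=2, Novak=3, Dube=4, Okafor=5.
Type 1 (peak Novak at position 3): ranking walks positions 3-2-1-4-5, expanding outward from the peak — single-peaked.
Type 2 (peak Dube at position 4): ranking walks positions 4-5-3-2-1, expanding outward from the peak — single-peaked.
Type 3: ranking walks positions 2-1-5-3-4; Okafor is ranked above Novak even though Novak lies between Okafor and the peak Ferraro on the axis — preferences dip and rise again. Not single-peaked.
Type 4: ranking walks positions 5-3-1-2-4; Novak is ranked above Dube even though Dube lies between Novak and the peak Okafor on the axis — preferences dip and rise again. Not single-peaked.
Type 5 (peak Okafor at position 5): ranking walks positions 5-4-3-2-1, expanding outward from the peak — single-peaked.
Type 3 violates single-peakedness, so the profile is not single-peaked on this axis.

no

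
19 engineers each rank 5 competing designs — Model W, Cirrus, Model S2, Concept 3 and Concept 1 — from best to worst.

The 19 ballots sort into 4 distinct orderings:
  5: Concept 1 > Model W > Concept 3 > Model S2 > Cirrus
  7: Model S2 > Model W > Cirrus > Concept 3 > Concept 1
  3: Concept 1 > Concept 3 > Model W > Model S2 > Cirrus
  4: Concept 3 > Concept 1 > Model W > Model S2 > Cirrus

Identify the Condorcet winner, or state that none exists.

none

Pairwise majorities:
Model W vs Cirrus: Model W, 19–0.
Model W vs Model S2: Model W wins 12–7.
Model W vs Concept 3: Model W, 12–7.
Model W vs Concept 1: Concept 1 wins 12–7.
Cirrus vs Model S2: Model S2 wins 19–0.
Cirrus vs Concept 3: Concept 3 wins 12–7.
Cirrus vs Concept 1: Concept 1, 12–7.
Model S2–Concept 3: Concept 3 12–7.
Model S2 vs Concept 1: Concept 1 wins 12–7.
Concept 3 vs Concept 1: Concept 3 wins 11–8.
No design is unbeaten: Model W loses to Concept 1; Cirrus loses to Model W; Model S2 loses to Model W; Concept 3 loses to Model W; Concept 1 loses to Concept 3. In particular Model W > Concept 3 > Concept 1 > Model W is a majority cycle — no Condorcet winner exists.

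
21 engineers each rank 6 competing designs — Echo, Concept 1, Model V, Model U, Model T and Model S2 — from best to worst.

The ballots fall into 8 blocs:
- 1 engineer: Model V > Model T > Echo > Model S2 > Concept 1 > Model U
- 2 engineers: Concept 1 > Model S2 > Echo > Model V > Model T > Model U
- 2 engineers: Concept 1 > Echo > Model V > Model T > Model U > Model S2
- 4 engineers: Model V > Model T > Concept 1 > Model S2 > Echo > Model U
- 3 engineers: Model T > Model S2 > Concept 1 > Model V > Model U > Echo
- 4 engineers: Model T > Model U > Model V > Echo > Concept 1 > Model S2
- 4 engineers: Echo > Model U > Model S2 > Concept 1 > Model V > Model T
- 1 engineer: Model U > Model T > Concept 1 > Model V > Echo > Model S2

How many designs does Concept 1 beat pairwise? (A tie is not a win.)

Concept 1 against each rival (21 engineers):
Concept 1 vs Echo: 2+2+4+3+1 = 12 for Concept 1, 9 for Echo — Concept 1 by 12–9.
Concept 1 vs Model V: 12 to 9, Concept 1.
Concept 1 vs Model U: Concept 1 wins 12–9.
Concept 1 vs Model T: 8 to 13, Model T.
Concept 1 vs Model S2: Concept 1, 13–8.
Concept 1 beats Echo, Model V, Model U, Model S2; loses to Model T — 4 pairwise wins.

4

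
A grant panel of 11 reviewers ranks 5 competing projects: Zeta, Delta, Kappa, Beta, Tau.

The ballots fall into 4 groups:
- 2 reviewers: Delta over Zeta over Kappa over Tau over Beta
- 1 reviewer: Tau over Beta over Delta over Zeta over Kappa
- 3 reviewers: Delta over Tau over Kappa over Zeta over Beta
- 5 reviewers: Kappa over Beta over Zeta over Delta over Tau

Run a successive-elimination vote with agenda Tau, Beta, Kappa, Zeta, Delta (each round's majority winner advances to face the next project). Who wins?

Round 1: Tau vs Beta — 6–5, Tau advances.
Round 2: Tau vs Kappa — 4–7, Kappa advances.
Round 3: Kappa vs Zeta — 8–3, Kappa advances.
Round 4: Kappa vs Delta — 5–6, Delta advances.
Delta survives the agenda.

Delta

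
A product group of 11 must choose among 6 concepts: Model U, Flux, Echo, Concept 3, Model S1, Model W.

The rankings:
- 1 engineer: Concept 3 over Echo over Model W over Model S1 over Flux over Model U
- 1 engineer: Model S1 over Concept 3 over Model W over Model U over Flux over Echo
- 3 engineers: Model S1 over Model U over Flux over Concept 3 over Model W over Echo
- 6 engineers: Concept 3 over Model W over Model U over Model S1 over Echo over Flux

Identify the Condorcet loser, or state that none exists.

Flux

Pairwise majorities:
Model U vs Flux: 10 to 1, Model U.
Model U–Echo: Model U 10–1.
Model U vs Concept 3: Model U is ranked higher on 3 ballots, Concept 3 on 8. Concept 3 wins 8–3.
Model U–Model S1: Model U 6–5.
Model U–Model W: Model W 8–3.
Flux vs Echo: Echo wins 7–4.
Flux vs Concept 3: Flux is ranked higher on 3 ballots, Concept 3 on 8. Concept 3 wins 8–3.
Flux vs Model S1: Model S1 wins 11–0.
Flux vs Model W: Flux is ranked higher on 3 ballots, Model W on 8. Model W wins 8–3.
Echo vs Concept 3: Concept 3, 11–0.
Echo vs Model S1: Echo is ranked higher on 1 ballot, Model S1 on 10. Model S1 wins 10–1.
Echo vs Model W: 1 for Echo, 10 for Model W — Model W by 10–1.
Concept 3–Model S1: Concept 3 7–4.
Concept 3 vs Model W: Concept 3 is ranked higher on 1+1+3+6 = 11 ballots, Model W on 0. Concept 3 wins 11–0.
Model S1–Model W: Model W 7–4.
Flux is beaten in every head-to-head and is the Condorcet loser.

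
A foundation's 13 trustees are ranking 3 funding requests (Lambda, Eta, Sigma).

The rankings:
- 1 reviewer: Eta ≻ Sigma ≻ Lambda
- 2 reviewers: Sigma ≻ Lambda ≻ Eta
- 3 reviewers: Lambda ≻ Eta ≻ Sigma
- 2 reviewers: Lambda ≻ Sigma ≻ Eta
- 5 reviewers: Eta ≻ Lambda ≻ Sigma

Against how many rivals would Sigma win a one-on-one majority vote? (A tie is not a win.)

Sigma against each rival (13 reviewers):
Sigma vs Lambda: 1+2 = 3 for Sigma, 10 for Lambda — Lambda by 10–3.
Sigma vs Eta: 2+2 = 4 for Sigma, 9 for Eta — Eta by 9–4.
Sigma beats no one; loses to Lambda, Eta — 0 pairwise wins.

0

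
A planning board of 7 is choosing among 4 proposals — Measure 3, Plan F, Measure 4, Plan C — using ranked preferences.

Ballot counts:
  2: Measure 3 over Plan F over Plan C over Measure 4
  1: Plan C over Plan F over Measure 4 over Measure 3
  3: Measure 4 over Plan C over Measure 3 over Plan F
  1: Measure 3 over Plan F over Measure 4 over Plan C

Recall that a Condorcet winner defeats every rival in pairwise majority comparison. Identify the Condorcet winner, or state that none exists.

none

Check each pair by majority over 7 ballots:
Measure 3 vs Plan F: 6 to 1, Measure 3.
Measure 3 vs Measure 4: Measure 3 is ranked higher on 2+1 = 3 ballots, Measure 4 on 4. Measure 4 wins 4–3.
Measure 3 vs Plan C: 2+1 = 3 for Measure 3, 4 for Plan C — Plan C by 4–3.
Plan F vs Measure 4: Plan F is ranked higher on 2+1+1 = 4 ballots, Measure 4 on 3. Plan F wins 4–3.
Plan F vs Plan C: Plan F preferred on 2+1 = 3 ballots; Plan C wins 4–3.
Measure 4 vs Plan C: 3+1 = 4 for Measure 4, 3 for Plan C — Measure 4 by 4–3.
Every option loses at least once (Measure 3 loses to Measure 4; Plan F loses to Measure 3; Measure 4 loses to Plan F; Plan C loses to Measure 4). The majority relation contains the cycle Measure 3 beats Plan F beats Measure 4 beats Measure 3, so there is no Condorcet winner.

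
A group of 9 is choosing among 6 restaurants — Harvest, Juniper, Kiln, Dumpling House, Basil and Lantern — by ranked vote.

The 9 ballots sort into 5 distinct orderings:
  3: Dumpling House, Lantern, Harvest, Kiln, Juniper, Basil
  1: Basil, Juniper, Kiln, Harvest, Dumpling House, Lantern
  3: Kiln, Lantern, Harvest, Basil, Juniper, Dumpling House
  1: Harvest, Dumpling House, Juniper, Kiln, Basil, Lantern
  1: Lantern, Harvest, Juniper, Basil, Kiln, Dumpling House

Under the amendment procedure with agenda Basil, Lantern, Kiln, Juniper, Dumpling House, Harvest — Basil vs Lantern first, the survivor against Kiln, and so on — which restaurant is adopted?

Harvest

Round 1: Basil vs Lantern — 2–7, Lantern advances.
Round 2: Lantern vs Kiln — 4–5, Kiln advances.
Round 3: Kiln vs Juniper — 6–3, Kiln advances.
Round 4: Kiln vs Dumpling House — 5–4, Kiln advances.
Round 5: Kiln vs Harvest — 4–5, Harvest advances.
Harvest survives the agenda.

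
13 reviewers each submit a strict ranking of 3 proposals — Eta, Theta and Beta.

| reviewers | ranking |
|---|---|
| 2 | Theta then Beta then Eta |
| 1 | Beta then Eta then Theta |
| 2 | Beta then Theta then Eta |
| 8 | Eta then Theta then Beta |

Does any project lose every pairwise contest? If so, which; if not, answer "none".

Beta

Head-to-head results (13 reviewers):
Eta vs Theta: 1+8 = 9 for Eta, 4 for Theta — Eta by 9–4.
Eta–Beta: Eta 8–5.
Theta vs Beta: Theta is ranked higher on 2+8 = 10 ballots, Beta on 3. Theta wins 10–3.
Beta is beaten in every head-to-head and is the Condorcet loser.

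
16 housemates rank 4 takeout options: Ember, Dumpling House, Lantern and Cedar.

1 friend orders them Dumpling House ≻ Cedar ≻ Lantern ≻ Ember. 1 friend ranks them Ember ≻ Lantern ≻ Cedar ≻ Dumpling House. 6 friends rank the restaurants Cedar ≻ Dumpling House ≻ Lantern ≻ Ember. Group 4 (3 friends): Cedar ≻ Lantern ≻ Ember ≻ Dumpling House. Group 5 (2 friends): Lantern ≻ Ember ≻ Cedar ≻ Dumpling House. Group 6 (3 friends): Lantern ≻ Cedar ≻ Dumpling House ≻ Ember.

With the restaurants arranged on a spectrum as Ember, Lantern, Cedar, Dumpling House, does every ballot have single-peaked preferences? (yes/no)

Axis positions: Ember=1, Lantern=2, Cedar=3, Dumpling House=4.
Group 1 (peak Dumpling House at position 4): ranking walks positions 4-3-2-1, expanding outward from the peak — single-peaked.
Group 2 (peak Ember at position 1): ranking walks positions 1-2-3-4, expanding outward from the peak — single-peaked.
Group 3 (peak Cedar at position 3): ranking walks positions 3-4-2-1, expanding outward from the peak — single-peaked.
Group 4 (peak Cedar at position 3): ranking walks positions 3-2-1-4, expanding outward from the peak — single-peaked.
Group 5 (peak Lantern at position 2): ranking walks positions 2-1-3-4, expanding outward from the peak — single-peaked.
Group 6 (peak Lantern at position 2): ranking walks positions 2-3-4-1, expanding outward from the peak — single-peaked.
Every ranking is single-peaked on this axis.

yes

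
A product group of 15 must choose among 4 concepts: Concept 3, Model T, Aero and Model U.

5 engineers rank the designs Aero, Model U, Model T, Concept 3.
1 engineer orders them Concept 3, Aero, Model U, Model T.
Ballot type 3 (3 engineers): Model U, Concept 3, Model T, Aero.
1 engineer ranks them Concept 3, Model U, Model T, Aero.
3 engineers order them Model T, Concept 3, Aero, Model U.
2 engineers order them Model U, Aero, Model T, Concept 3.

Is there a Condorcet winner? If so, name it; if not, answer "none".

Head-to-head results (15 engineers):
Concept 3 vs Model T: Concept 3 preferred on 1+3+1 = 5 ballots; Model T wins 10–5.
Concept 3 vs Aero: 8 to 7, Concept 3.
Concept 3 vs Model U: Concept 3 is ranked higher on 1+1+3 = 5 ballots, Model U on 10. Model U wins 10–5.
Model T vs Aero: Model T is ranked higher on 3+1+3 = 7 ballots, Aero on 8. Aero wins 8–7.
Model T vs Model U: 3 for Model T, 12 for Model U — Model U by 12–3.
Aero vs Model U: 5+1+3 = 9 for Aero, 6 for Model U — Aero by 9–6.
Each design drops at least one matchup (Concept 3 loses to Model T; Model T loses to Aero; Aero loses to Concept 3; Model U loses to Aero); the cycle Concept 3 → Aero → Model T → Concept 3 rules out a Condorcet winner.

none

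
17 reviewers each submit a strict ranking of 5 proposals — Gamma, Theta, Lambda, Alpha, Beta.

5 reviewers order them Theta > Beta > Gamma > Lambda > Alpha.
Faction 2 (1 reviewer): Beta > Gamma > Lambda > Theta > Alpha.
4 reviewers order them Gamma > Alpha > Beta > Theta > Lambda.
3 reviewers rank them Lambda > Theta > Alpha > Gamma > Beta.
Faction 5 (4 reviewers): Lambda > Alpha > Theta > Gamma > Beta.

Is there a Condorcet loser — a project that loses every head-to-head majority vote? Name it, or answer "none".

Head-to-head results (17 reviewers):
Gamma vs Theta: Theta, 12–5.
Gamma–Lambda: Gamma 10–7.
Gamma vs Alpha: Gamma, 10–7.
Gamma vs Beta: Gamma preferred on 4+3+4 = 11 ballots; Gamma wins 11–6.
Theta vs Lambda: Theta is ranked higher on 5+4 = 9 ballots, Lambda on 8. Theta wins 9–8.
Theta vs Alpha: 9 to 8, Theta.
Theta vs Beta: 12 to 5, Theta.
Lambda vs Alpha: Lambda wins 13–4.
Lambda vs Beta: Lambda preferred on 3+4 = 7 ballots; Beta wins 10–7.
Alpha vs Beta: 11 to 6, Alpha.
No project is winless: Gamma beats Lambda; Theta beats Gamma; Lambda beats Alpha; Alpha beats Beta; Beta beats Lambda. There is no Condorcet loser.

none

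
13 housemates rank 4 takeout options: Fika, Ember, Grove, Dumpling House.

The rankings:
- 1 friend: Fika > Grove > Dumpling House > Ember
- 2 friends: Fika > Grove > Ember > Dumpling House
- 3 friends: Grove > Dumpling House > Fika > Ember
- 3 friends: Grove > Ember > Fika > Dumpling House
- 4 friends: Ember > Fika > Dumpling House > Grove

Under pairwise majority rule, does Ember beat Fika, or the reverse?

Ballots ranking Ember above Fika: 3 + 4 = 7.
Ballots ranking Fika above Ember: 13 − 7 = 6.
Ember wins the head-to-head 7–6.

Ember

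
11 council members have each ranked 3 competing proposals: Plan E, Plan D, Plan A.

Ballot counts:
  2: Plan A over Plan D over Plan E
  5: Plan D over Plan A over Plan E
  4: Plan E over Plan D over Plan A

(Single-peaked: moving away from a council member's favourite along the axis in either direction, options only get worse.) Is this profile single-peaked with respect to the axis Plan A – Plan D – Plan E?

Axis positions: Plan A=1, Plan D=2, Plan E=3.
Type 1 (peak Plan A at position 1): ranking walks positions 1-2-3, expanding outward from the peak — single-peaked.
Type 2 (peak Plan D at position 2): ranking walks positions 2-1-3, expanding outward from the peak — single-peaked.
Type 3 (peak Plan E at position 3): ranking walks positions 3-2-1, expanding outward from the peak — single-peaked.
Every ranking is single-peaked on this axis.

yes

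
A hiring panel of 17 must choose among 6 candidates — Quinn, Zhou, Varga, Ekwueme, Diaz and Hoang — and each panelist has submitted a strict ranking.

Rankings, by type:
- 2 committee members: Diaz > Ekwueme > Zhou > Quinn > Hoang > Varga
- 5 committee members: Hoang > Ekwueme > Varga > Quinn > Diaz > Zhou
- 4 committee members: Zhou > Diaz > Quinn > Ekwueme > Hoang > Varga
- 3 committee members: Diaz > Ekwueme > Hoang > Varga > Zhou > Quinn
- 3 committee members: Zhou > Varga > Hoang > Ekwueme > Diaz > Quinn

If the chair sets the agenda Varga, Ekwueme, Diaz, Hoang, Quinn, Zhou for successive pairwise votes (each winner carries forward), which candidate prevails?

Diaz

Round 1: Varga vs Ekwueme — 3–14, Ekwueme advances.
Round 2: Ekwueme vs Diaz — 8–9, Diaz advances.
Round 3: Diaz vs Hoang — 9–8, Diaz advances.
Round 4: Diaz vs Quinn — 12–5, Diaz advances.
Round 5: Diaz vs Zhou — 10–7, Diaz advances.
Diaz survives the agenda.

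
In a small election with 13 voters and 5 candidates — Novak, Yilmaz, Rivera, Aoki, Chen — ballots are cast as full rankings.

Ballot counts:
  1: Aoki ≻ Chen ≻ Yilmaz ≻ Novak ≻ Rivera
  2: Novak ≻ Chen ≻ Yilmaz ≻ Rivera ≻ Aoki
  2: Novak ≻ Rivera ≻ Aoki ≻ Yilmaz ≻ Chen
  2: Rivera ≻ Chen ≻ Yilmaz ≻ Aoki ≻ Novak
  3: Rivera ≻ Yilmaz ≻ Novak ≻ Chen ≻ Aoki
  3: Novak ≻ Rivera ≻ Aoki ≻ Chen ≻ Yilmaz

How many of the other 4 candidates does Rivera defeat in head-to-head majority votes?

Rivera against each rival (13 voters):
Rivera–Novak: Novak 8–5.
Rivera vs Yilmaz: Rivera, 10–3.
Rivera vs Aoki: Rivera preferred on 2+2+2+3+3 = 12 ballots; Rivera wins 12–1.
Rivera vs Chen: 10 to 3, Rivera.
Rivera beats Yilmaz, Aoki, Chen; loses to Novak — 3 pairwise wins.

3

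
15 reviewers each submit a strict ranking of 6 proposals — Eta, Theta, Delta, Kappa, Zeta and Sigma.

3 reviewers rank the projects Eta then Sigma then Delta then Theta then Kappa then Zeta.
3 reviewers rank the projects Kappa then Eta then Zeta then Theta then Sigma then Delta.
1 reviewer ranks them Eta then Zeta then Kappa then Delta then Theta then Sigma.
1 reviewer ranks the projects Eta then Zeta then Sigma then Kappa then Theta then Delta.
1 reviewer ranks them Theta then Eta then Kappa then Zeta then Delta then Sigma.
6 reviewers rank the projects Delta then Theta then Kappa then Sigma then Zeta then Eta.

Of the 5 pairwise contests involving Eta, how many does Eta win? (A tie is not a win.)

4

Eta against each rival (15 reviewers):
Eta vs Theta: Eta wins 8–7.
Eta vs Delta: Eta wins 9–6.
Eta vs Kappa: 3+1+1+1 = 6 for Eta, 9 for Kappa — Kappa by 9–6.
Eta–Zeta: Eta 9–6.
Eta vs Sigma: Eta, 9–6.
Eta beats Theta, Delta, Zeta, Sigma; loses to Kappa — 4 pairwise wins.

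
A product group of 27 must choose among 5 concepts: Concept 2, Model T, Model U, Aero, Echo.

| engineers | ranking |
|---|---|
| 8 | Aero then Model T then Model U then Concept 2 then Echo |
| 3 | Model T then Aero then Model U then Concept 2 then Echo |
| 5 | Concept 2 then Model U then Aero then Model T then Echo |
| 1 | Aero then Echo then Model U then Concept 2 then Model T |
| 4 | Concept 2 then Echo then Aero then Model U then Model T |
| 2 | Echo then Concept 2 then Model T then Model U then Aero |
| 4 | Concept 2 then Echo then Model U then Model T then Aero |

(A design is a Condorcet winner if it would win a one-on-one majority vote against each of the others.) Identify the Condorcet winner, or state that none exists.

Head-to-head results (27 engineers):
Concept 2 vs Model T: Concept 2 is ranked higher on 5+1+4+2+4 = 16 ballots, Model T on 11. Concept 2 wins 16–11.
Concept 2 vs Model U: Concept 2 is ranked higher on 5+4+2+4 = 15 ballots, Model U on 12. Concept 2 wins 15–12.
Concept 2 vs Aero: Concept 2 is ranked higher on 5+4+2+4 = 15 ballots, Aero on 12. Concept 2 wins 15–12.
Concept 2 vs Echo: 24 to 3, Concept 2.
Model T vs Model U: 8+3+2 = 13 for Model T, 14 for Model U — Model U by 14–13.
Model T vs Aero: 9 to 18, Aero.
Model T vs Echo: 16 to 11, Model T.
Model U vs Aero: 5+2+4 = 11 for Model U, 16 for Aero — Aero by 16–11.
Model U vs Echo: 16 to 11, Model U.
Aero vs Echo: 8+3+5+1 = 17 for Aero, 10 for Echo — Aero by 17–10.
Concept 2 wins every pairwise contest, so Concept 2 is the Condorcet winner.

Concept 2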